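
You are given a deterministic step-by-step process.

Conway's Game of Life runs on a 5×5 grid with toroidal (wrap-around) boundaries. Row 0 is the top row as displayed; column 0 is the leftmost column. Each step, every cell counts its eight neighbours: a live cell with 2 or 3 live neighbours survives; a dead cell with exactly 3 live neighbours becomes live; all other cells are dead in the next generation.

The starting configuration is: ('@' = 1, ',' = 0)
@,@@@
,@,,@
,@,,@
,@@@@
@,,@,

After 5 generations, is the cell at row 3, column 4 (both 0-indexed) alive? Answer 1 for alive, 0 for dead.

[0] @,@@@
,@,,@
,@,,@
,@@@@
@,,@,
[1] ,,@,,
,@,,,
,@,,@
,@,,,
,,,,,
[2] ,,,,,
@@@,,
,@@,,
@,,,,
,,,,,
[3] ,@,,,
@,@,,
,,@,,
,@,,,
,,,,,
[4] ,@,,,
,,@,,
,,@,,
,,,,,
,,,,,
[5] ,,,,,
,@@,,
,,,,,
,,,,,
,,,,,

0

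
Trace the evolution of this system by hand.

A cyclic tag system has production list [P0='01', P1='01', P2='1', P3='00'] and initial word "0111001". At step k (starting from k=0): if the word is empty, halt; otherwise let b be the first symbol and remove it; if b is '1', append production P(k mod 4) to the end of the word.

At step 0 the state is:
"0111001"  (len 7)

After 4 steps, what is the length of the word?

8

step 0: "0111001"  (len 7)
step 1: "111001"  (len 6)
step 2: "1100101"  (len 7)
step 3: "1001011"  (len 7)
step 4: "00101100"  (len 8)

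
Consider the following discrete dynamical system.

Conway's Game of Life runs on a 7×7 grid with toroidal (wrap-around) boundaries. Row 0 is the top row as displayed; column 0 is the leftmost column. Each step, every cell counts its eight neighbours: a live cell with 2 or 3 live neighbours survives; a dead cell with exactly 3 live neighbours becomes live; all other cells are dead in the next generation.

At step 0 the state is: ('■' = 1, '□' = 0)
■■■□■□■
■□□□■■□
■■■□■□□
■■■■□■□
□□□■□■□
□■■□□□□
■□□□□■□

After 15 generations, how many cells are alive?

[0] ■■■□■□■
■□□□■■□
■■■□■□□
■■■■□■□
□□□■□■□
□■■□□□□
■□□□□■□
[1] □□□■■□□
□□□□■□□
□□□□□□□
■□□□□■□
■□□■□□■
□■■□■□■
□□□■□■□
[2] □□□■□■□
□□□■■□□
□□□□□□□
■□□□□□□
□□■■■□□
□■■□■□■
□□□□□■□
[3] □□□■□■□
□□□■■□□
□□□□□□□
□□□■□□□
■□■□■■□
□■■□■□□
□□■■□■■
[4] □□□□□■■
□□□■■□□
□□□■■□□
□□□■■□□
□□■□■■□
■□□□□□□
□■□□□■■
[5] ■□□□□□■
□□□■□□□
□□■□□■□
□□■□□□□
□□□□■■□
■■□□■□□
□□□□□■□
[6] □□□□□□■
□□□□□□■
□□■■□□□
□□□■■■□
□■□■■■□
□□□□■□■
□■□□□■□
[7] ■□□□□■■
□□□□□□□
□□■■□■□
□□□□□■□
□□■□□□■
■□■■□□■
■□□□□■■
[8] ■□□□□■□
□□□□■■□
□□□□■□□
□□■■■■■
■■■■□■■
□□■■□□□
□□□□■□□
[9] □□□□□■■
□□□□■■■
□□□□□□■
□□□□□□□
■□□□□□□
■□□□□■■
□□□■■□□
[10] □□□■□□■
■□□□■□□
□□□□□□■
□□□□□□□
■□□□□□□
■□□□■■■
■□□□■□□
[11] ■□□■■■■
■□□□□■■
□□□□□□□
□□□□□□□
■□□□□■□
■■□□■■□
■□□■■□□
[12] □■□■□□□
■□□□□□□
□□□□□□■
□□□□□□□
■■□□■■□
■■□■□■□
□□■□□□□
[13] □■■□□□□
■□□□□□□
□□□□□□□
■□□□□■■
■■■□■■□
■□□■□■□
■□□■■□□
[14] ■■■■□□□
□■□□□□□
■□□□□□□
■□□□■■□
□□■■□□□
■□□□□■□
■□□■■□■
[15] □□□■■□■
□□□□□□□
■■□□□□■
□■□■■□■
□■□■□■□
■■■□□■□
□□□■■■□

20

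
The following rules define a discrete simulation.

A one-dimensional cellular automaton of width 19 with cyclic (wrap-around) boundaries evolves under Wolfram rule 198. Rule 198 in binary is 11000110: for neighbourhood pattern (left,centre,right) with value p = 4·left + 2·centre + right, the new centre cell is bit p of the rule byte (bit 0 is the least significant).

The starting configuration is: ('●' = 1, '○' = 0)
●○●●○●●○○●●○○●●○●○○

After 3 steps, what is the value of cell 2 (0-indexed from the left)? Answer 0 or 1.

t=0: ●○●●○●●○○●●○○●●○●○○
t=1: ●○○●○○●○●○●○●○●○●○●
t=2: ●○●●○●●○●○●○●○●○●○○
t=3: ●○○●○○●○●○●○●○●○●○●

0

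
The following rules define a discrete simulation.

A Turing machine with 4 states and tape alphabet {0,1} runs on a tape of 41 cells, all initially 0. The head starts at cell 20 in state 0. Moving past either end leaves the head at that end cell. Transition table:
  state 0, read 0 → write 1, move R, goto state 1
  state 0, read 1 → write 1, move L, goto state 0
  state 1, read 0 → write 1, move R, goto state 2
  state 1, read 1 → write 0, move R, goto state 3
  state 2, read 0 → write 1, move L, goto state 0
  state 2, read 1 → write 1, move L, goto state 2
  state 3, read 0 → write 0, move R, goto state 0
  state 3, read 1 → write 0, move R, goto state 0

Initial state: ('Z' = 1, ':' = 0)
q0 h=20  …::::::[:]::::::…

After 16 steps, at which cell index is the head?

24

k=0  q0 h=20  …::::::[:]::::::…
k=1  q1 h=21  …:::::Z[:]::::::…
k=2  q2 h=22  …::::ZZ[:]::::::…
k=3  q0 h=21  …:::::Z[Z]Z:::::…
k=4  q0 h=20  …::::::[Z]ZZ::::…
k=5  q0 h=19  …::::::[:]ZZZ:::…
k=6  q1 h=20  …:::::Z[Z]ZZ::::…
k=7  q3 h=21  …::::Z:[Z]Z:::::…
k=8  q0 h=22  …:::Z::[Z]::::::…
k=9  q0 h=21  …::::Z:[:]Z:::::…
k=10  q1 h=22  …:::Z:Z[Z]::::::…
k=11  q3 h=23  …::Z:Z:[:]::::::…
k=12  q0 h=24  …:Z:Z::[:]::::::…
k=13  q1 h=25  …Z:Z::Z[:]::::::…
k=14  q2 h=26  …:Z::ZZ[:]::::::…
k=15  q0 h=25  …Z:Z::Z[Z]Z:::::…
k=16  q0 h=24  …:Z:Z::[Z]ZZ::::…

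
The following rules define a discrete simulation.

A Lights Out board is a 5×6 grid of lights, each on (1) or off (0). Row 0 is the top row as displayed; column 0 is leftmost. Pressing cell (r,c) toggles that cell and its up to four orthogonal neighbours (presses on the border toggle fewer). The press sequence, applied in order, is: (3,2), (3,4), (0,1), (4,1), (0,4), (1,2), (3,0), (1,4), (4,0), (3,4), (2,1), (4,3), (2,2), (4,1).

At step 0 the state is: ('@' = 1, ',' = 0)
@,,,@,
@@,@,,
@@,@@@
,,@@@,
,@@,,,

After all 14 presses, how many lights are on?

17

t=0: @,,,@,
@@,@,,
@@,@@@
,,@@@,
,@@,,,
t=1: @,,,@,
@@,@,,
@@@@@@
,@,,@,
,@,,,,
t=2: @,,,@,
@@,@,,
@@@@,@
,@,@,@
,@,,@,
t=3: ,@@,@,
@,,@,,
@@@@,@
,@,@,@
,@,,@,
t=4: ,@@,@,
@,,@,,
@@@@,@
,,,@,@
@,@,@,
t=5: ,@@@,@
@,,@@,
@@@@,@
,,,@,@
@,@,@,
t=6: ,@,@,@
@@@,@,
@@,@,@
,,,@,@
@,@,@,
t=7: ,@,@,@
@@@,@,
,@,@,@
@@,@,@
,,@,@,
t=8: ,@,@@@
@@@@,@
,@,@@@
@@,@,@
,,@,@,
t=9: ,@,@@@
@@@@,@
,@,@@@
,@,@,@
@@@,@,
t=10: ,@,@@@
@@@@,@
,@,@,@
,@,,@,
@@@,,,
t=11: ,@,@@@
@,@@,@
@,@@,@
,,,,@,
@@@,,,
t=12: ,@,@@@
@,@@,@
@,@@,@
,,,@@,
@@,@@,
t=13: ,@,@@@
@,,@,@
@@,,,@
,,@@@,
@@,@@,
t=14: ,@,@@@
@,,@,@
@@,,,@
,@@@@,
,,@@@,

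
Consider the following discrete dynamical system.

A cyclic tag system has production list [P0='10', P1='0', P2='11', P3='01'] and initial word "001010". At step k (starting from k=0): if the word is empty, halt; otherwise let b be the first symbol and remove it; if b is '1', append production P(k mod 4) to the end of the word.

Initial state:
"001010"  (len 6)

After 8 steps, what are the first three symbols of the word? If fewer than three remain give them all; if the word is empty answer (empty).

101

gen 0: "001010"  (len 6)
gen 1: "01010"  (len 5)
gen 2: "1010"  (len 4)
gen 3: "01011"  (len 5)
gen 4: "1011"  (len 4)
gen 5: "01110"  (len 5)
gen 6: "1110"  (len 4)
gen 7: "11011"  (len 5)
gen 8: "101101"  (len 6)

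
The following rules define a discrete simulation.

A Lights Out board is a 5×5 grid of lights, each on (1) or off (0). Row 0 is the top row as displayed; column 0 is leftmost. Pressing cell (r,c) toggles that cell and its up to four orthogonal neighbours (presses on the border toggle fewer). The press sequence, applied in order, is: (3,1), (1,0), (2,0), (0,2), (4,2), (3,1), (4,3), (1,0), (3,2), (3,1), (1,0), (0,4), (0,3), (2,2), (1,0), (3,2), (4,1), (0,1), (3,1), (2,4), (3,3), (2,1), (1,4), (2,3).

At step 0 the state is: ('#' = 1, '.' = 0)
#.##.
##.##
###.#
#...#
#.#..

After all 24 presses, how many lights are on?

8

0) #.##.
##.##
###.#
#...#
#.#..
1) #.##.
##.##
#.#.#
.##.#
###..
2) ..##.
...##
..#.#
.##.#
###..
3) ..##.
#..##
###.#
###.#
###..
4) .#...
#.###
###.#
###.#
###..
5) .#...
#.###
###.#
##..#
#..#.
6) .#...
#.###
#.#.#
..#.#
##.#.
7) .#...
#.###
#.#.#
..###
###.#
8) ##...
.####
..#.#
..###
###.#
9) ##...
.####
....#
.#..#
##..#
10) ##...
.####
.#..#
#.#.#
#...#
11) .#...
#.###
##..#
#.#.#
#...#
12) .#.##
#.##.
##..#
#.#.#
#...#
13) .##..
#.#..
##..#
#.#.#
#...#
14) .##..
#....
#.###
#...#
#...#
15) ###..
.#...
..###
#...#
#...#
16) ###..
.#...
...##
#####
#.#.#
17) ###..
.#...
...##
#.###
.#..#
18) .....
.....
...##
#.###
.#..#
19) .....
.....
.#.##
.#.##
....#
20) .....
....#
.#...
.#.#.
....#
21) .....
....#
.#.#.
.##.#
...##
22) .....
.#..#
#.##.
..#.#
...##
23) ....#
.#.#.
#.###
..#.#
...##
24) ....#
.#...
#....
..###
...##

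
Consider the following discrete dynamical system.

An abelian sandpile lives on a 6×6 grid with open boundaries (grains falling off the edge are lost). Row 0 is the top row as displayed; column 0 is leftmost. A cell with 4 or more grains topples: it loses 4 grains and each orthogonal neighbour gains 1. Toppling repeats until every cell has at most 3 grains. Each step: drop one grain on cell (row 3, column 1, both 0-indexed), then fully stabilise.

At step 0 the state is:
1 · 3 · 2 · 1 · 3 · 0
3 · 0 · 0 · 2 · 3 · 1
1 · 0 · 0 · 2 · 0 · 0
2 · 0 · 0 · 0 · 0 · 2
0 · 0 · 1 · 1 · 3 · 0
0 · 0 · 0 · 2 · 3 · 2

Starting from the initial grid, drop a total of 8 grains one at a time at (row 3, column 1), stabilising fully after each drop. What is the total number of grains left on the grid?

45

step 0: 1 · 3 · 2 · 1 · 3 · 0
3 · 0 · 0 · 2 · 3 · 1
1 · 0 · 0 · 2 · 0 · 0
2 · 0 · 0 · 0 · 0 · 2
0 · 0 · 1 · 1 · 3 · 0
0 · 0 · 0 · 2 · 3 · 2
step 1: 1 · 3 · 2 · 1 · 3 · 0
3 · 0 · 0 · 2 · 3 · 1
1 · 0 · 0 · 2 · 0 · 0
2 · 1 · 0 · 0 · 0 · 2
0 · 0 · 1 · 1 · 3 · 0
0 · 0 · 0 · 2 · 3 · 2
step 2: 1 · 3 · 2 · 1 · 3 · 0
3 · 0 · 0 · 2 · 3 · 1
1 · 0 · 0 · 2 · 0 · 0
2 · 2 · 0 · 0 · 0 · 2
0 · 0 · 1 · 1 · 3 · 0
0 · 0 · 0 · 2 · 3 · 2
step 3: 1 · 3 · 2 · 1 · 3 · 0
3 · 0 · 0 · 2 · 3 · 1
1 · 0 · 0 · 2 · 0 · 0
2 · 3 · 0 · 0 · 0 · 2
0 · 0 · 1 · 1 · 3 · 0
0 · 0 · 0 · 2 · 3 · 2
step 4: 1 · 3 · 2 · 1 · 3 · 0
3 · 0 · 0 · 2 · 3 · 1
1 · 1 · 0 · 2 · 0 · 0
3 · 0 · 1 · 0 · 0 · 2
0 · 1 · 1 · 1 · 3 · 0
0 · 0 · 0 · 2 · 3 · 2
step 5: 1 · 3 · 2 · 1 · 3 · 0
3 · 0 · 0 · 2 · 3 · 1
1 · 1 · 0 · 2 · 0 · 0
3 · 1 · 1 · 0 · 0 · 2
0 · 1 · 1 · 1 · 3 · 0
0 · 0 · 0 · 2 · 3 · 2
step 6: 1 · 3 · 2 · 1 · 3 · 0
3 · 0 · 0 · 2 · 3 · 1
1 · 1 · 0 · 2 · 0 · 0
3 · 2 · 1 · 0 · 0 · 2
0 · 1 · 1 · 1 · 3 · 0
0 · 0 · 0 · 2 · 3 · 2
step 7: 1 · 3 · 2 · 1 · 3 · 0
3 · 0 · 0 · 2 · 3 · 1
1 · 1 · 0 · 2 · 0 · 0
3 · 3 · 1 · 0 · 0 · 2
0 · 1 · 1 · 1 · 3 · 0
0 · 0 · 0 · 2 · 3 · 2
step 8: 1 · 3 · 2 · 1 · 3 · 0
3 · 0 · 0 · 2 · 3 · 1
2 · 2 · 0 · 2 · 0 · 0
0 · 1 · 2 · 0 · 0 · 2
1 · 2 · 1 · 1 · 3 · 0
0 · 0 · 0 · 2 · 3 · 2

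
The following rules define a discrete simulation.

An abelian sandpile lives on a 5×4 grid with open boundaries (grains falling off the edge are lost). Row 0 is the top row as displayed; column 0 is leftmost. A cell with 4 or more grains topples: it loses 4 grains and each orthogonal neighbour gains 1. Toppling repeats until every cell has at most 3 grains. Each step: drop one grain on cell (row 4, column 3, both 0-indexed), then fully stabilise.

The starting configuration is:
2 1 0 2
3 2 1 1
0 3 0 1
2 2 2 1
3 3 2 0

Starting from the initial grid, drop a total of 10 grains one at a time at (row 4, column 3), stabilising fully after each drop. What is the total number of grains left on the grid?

33

gen 0: 2 1 0 2
3 2 1 1
0 3 0 1
2 2 2 1
3 3 2 0
gen 1: 2 1 0 2
3 2 1 1
0 3 0 1
2 2 2 1
3 3 2 1
gen 2: 2 1 0 2
3 2 1 1
0 3 0 1
2 2 2 1
3 3 2 2
gen 3: 2 1 0 2
3 2 1 1
0 3 0 1
2 2 2 1
3 3 2 3
gen 4: 2 1 0 2
3 2 1 1
0 3 0 1
2 2 2 2
3 3 3 0
gen 5: 2 1 0 2
3 2 1 1
0 3 0 1
2 2 2 2
3 3 3 1
gen 6: 2 1 0 2
3 2 1 1
0 3 0 1
2 2 2 2
3 3 3 2
gen 7: 2 1 0 2
3 2 1 1
0 3 0 1
2 2 2 2
3 3 3 3
gen 8: 2 1 0 2
3 2 1 1
0 3 0 1
3 3 3 3
0 1 1 1
gen 9: 2 1 0 2
3 2 1 1
0 3 0 1
3 3 3 3
0 1 1 2
gen 10: 2 1 0 2
3 2 1 1
0 3 0 1
3 3 3 3
0 1 1 3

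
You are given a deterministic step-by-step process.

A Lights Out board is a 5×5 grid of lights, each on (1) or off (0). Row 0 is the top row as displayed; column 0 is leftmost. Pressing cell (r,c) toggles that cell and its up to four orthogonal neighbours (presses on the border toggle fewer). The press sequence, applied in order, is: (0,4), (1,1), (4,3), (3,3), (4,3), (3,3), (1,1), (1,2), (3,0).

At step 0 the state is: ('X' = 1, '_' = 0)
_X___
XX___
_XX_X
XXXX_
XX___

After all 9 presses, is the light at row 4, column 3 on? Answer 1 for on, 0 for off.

0

step 0: _X___
XX___
_XX_X
XXXX_
XX___
step 1: _X_XX
XX__X
_XX_X
XXXX_
XX___
step 2: ___XX
__X_X
__X_X
XXXX_
XX___
step 3: ___XX
__X_X
__X_X
XXX__
XXXXX
step 4: ___XX
__X_X
__XXX
XX_XX
XXX_X
step 5: ___XX
__X_X
__XXX
XX__X
XX_X_
step 6: ___XX
__X_X
__X_X
XXXX_
XX___
step 7: _X_XX
XX__X
_XX_X
XXXX_
XX___
step 8: _XXXX
X_XXX
_X__X
XXXX_
XX___
step 9: _XXXX
X_XXX
XX__X
__XX_
_X___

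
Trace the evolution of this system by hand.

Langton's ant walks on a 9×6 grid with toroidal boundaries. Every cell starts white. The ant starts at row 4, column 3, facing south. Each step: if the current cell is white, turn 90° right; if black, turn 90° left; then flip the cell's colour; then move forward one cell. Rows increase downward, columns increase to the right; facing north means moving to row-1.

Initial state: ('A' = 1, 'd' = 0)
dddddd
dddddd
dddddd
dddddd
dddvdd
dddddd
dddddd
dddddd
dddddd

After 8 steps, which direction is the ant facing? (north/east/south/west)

k=0  dddddd
dddddd
dddddd
dddddd
dddvdd
dddddd
dddddd
dddddd
dddddd
k=1  dddddd
dddddd
dddddd
dddddd
dd<Add
dddddd
dddddd
dddddd
dddddd
k=2  dddddd
dddddd
dddddd
dd^ddd
ddAAdd
dddddd
dddddd
dddddd
dddddd
k=3  dddddd
dddddd
dddddd
ddA>dd
ddAAdd
dddddd
dddddd
dddddd
dddddd
k=4  dddddd
dddddd
dddddd
ddAAdd
ddAvdd
dddddd
dddddd
dddddd
dddddd
k=5  dddddd
dddddd
dddddd
ddAAdd
ddAd>d
dddddd
dddddd
dddddd
dddddd
k=6  dddddd
dddddd
dddddd
ddAAdd
ddAdAd
ddddvd
dddddd
dddddd
dddddd
k=7  dddddd
dddddd
dddddd
ddAAdd
ddAdAd
ddd<Ad
dddddd
dddddd
dddddd
k=8  dddddd
dddddd
dddddd
ddAAdd
ddA^Ad
dddAAd
dddddd
dddddd
dddddd

north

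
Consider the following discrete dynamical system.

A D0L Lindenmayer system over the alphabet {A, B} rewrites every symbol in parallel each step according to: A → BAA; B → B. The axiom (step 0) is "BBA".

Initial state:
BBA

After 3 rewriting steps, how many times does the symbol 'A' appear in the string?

t=0: BBA
t=1: BBBAA
t=2: BBBBAABAA
t=3: BBBBBAABAABBAABAA

8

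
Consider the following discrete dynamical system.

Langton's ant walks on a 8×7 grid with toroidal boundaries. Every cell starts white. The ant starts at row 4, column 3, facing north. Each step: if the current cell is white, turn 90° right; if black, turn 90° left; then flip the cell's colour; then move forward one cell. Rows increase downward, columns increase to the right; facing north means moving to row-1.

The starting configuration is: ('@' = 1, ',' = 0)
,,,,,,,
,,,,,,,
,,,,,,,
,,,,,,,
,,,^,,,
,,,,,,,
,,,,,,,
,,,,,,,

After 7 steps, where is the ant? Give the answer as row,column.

step 0: ,,,,,,,
,,,,,,,
,,,,,,,
,,,,,,,
,,,^,,,
,,,,,,,
,,,,,,,
,,,,,,,
step 1: ,,,,,,,
,,,,,,,
,,,,,,,
,,,,,,,
,,,@>,,
,,,,,,,
,,,,,,,
,,,,,,,
step 2: ,,,,,,,
,,,,,,,
,,,,,,,
,,,,,,,
,,,@@,,
,,,,v,,
,,,,,,,
,,,,,,,
step 3: ,,,,,,,
,,,,,,,
,,,,,,,
,,,,,,,
,,,@@,,
,,,<@,,
,,,,,,,
,,,,,,,
step 4: ,,,,,,,
,,,,,,,
,,,,,,,
,,,,,,,
,,,^@,,
,,,@@,,
,,,,,,,
,,,,,,,
step 5: ,,,,,,,
,,,,,,,
,,,,,,,
,,,,,,,
,,<,@,,
,,,@@,,
,,,,,,,
,,,,,,,
step 6: ,,,,,,,
,,,,,,,
,,,,,,,
,,^,,,,
,,@,@,,
,,,@@,,
,,,,,,,
,,,,,,,
step 7: ,,,,,,,
,,,,,,,
,,,,,,,
,,@>,,,
,,@,@,,
,,,@@,,
,,,,,,,
,,,,,,,

3,3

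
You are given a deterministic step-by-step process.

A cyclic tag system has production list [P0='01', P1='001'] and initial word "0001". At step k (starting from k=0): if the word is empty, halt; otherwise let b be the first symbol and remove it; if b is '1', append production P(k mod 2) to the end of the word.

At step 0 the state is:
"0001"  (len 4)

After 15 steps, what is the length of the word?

0) "0001"  (len 4)
1) "001"  (len 3)
2) "01"  (len 2)
3) "1"  (len 1)
4) "001"  (len 3)
5) "01"  (len 2)
6) "1"  (len 1)
7) "01"  (len 2)
8) "1"  (len 1)
9) "01"  (len 2)
10) "1"  (len 1)
11) "01"  (len 2)
12) "1"  (len 1)
13) "01"  (len 2)
14) "1"  (len 1)
15) "01"  (len 2)

2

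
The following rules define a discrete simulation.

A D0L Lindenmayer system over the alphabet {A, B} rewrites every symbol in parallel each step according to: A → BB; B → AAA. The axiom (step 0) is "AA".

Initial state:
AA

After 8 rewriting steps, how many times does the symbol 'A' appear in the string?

[0] AA
[1] BBBB
[2] AAAAAAAAAAAA
[3] BBBBBBBBBBBBBBBBBBBBBBBB
[4] AAAAAAAAAAAAAAAAAAAAAAAAAAAAAAAAAAAAAAAAAAAAAAAAAAAAAAAAAAAAAAAAAAAAAAAA
[5] BBBBBBBBBBBBBBBBBBBBBBBBBBBBBBBBBBBBBBBBBBBBBBBBBBBBBBBBBB…BBBBBBBBBBBBBBBBBBBBBBBBBBBBBBBBBBBBBBBBBBBBBBBBBBBBBBBBBB  (len 144)
[6] AAAAAAAAAAAAAAAAAAAAAAAAAAAAAAAAAAAAAAAAAAAAAAAAAAAAAAAAAA…AAAAAAAAAAAAAAAAAAAAAAAAAAAAAAAAAAAAAAAAAAAAAAAAAAAAAAAAAA  (len 432)
[7] BBBBBBBBBBBBBBBBBBBBBBBBBBBBBBBBBBBBBBBBBBBBBBBBBBBBBBBBBB…BBBBBBBBBBBBBBBBBBBBBBBBBBBBBBBBBBBBBBBBBBBBBBBBBBBBBBBBBB  (len 864)
[8] AAAAAAAAAAAAAAAAAAAAAAAAAAAAAAAAAAAAAAAAAAAAAAAAAAAAAAAAAA…AAAAAAAAAAAAAAAAAAAAAAAAAAAAAAAAAAAAAAAAAAAAAAAAAAAAAAAAAA  (len 2592)

2592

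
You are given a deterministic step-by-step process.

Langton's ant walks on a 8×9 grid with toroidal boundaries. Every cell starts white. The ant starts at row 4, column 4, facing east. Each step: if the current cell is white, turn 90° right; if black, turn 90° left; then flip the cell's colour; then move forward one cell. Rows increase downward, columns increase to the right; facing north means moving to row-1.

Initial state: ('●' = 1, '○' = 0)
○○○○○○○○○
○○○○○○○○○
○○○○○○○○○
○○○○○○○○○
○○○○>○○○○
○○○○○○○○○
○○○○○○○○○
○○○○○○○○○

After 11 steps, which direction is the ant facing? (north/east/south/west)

step 0: ○○○○○○○○○
○○○○○○○○○
○○○○○○○○○
○○○○○○○○○
○○○○>○○○○
○○○○○○○○○
○○○○○○○○○
○○○○○○○○○
step 1: ○○○○○○○○○
○○○○○○○○○
○○○○○○○○○
○○○○○○○○○
○○○○●○○○○
○○○○v○○○○
○○○○○○○○○
○○○○○○○○○
step 2: ○○○○○○○○○
○○○○○○○○○
○○○○○○○○○
○○○○○○○○○
○○○○●○○○○
○○○<●○○○○
○○○○○○○○○
○○○○○○○○○
step 3: ○○○○○○○○○
○○○○○○○○○
○○○○○○○○○
○○○○○○○○○
○○○^●○○○○
○○○●●○○○○
○○○○○○○○○
○○○○○○○○○
step 4: ○○○○○○○○○
○○○○○○○○○
○○○○○○○○○
○○○○○○○○○
○○○●>○○○○
○○○●●○○○○
○○○○○○○○○
○○○○○○○○○
step 5: ○○○○○○○○○
○○○○○○○○○
○○○○○○○○○
○○○○^○○○○
○○○●○○○○○
○○○●●○○○○
○○○○○○○○○
○○○○○○○○○
step 6: ○○○○○○○○○
○○○○○○○○○
○○○○○○○○○
○○○○●>○○○
○○○●○○○○○
○○○●●○○○○
○○○○○○○○○
○○○○○○○○○
step 7: ○○○○○○○○○
○○○○○○○○○
○○○○○○○○○
○○○○●●○○○
○○○●○v○○○
○○○●●○○○○
○○○○○○○○○
○○○○○○○○○
step 8: ○○○○○○○○○
○○○○○○○○○
○○○○○○○○○
○○○○●●○○○
○○○●<●○○○
○○○●●○○○○
○○○○○○○○○
○○○○○○○○○
step 9: ○○○○○○○○○
○○○○○○○○○
○○○○○○○○○
○○○○^●○○○
○○○●●●○○○
○○○●●○○○○
○○○○○○○○○
○○○○○○○○○
step 10: ○○○○○○○○○
○○○○○○○○○
○○○○○○○○○
○○○<○●○○○
○○○●●●○○○
○○○●●○○○○
○○○○○○○○○
○○○○○○○○○
step 11: ○○○○○○○○○
○○○○○○○○○
○○○^○○○○○
○○○●○●○○○
○○○●●●○○○
○○○●●○○○○
○○○○○○○○○
○○○○○○○○○

north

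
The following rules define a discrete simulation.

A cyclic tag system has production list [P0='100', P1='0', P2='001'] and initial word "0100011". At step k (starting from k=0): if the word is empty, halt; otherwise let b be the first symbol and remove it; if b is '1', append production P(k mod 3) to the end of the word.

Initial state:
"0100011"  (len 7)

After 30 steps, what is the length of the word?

3

step 0: "0100011"  (len 7)
step 1: "100011"  (len 6)
step 2: "000110"  (len 6)
step 3: "00110"  (len 5)
step 4: "0110"  (len 4)
step 5: "110"  (len 3)
step 6: "10001"  (len 5)
step 7: "0001100"  (len 7)
step 8: "001100"  (len 6)
step 9: "01100"  (len 5)
step 10: "1100"  (len 4)
step 11: "1000"  (len 4)
step 12: "000001"  (len 6)
step 13: "00001"  (len 5)
step 14: "0001"  (len 4)
step 15: "001"  (len 3)
step 16: "01"  (len 2)
step 17: "1"  (len 1)
step 18: "001"  (len 3)
step 19: "01"  (len 2)
step 20: "1"  (len 1)
step 21: "001"  (len 3)
step 22: "01"  (len 2)
step 23: "1"  (len 1)
step 24: "001"  (len 3)
step 25: "01"  (len 2)
step 26: "1"  (len 1)
step 27: "001"  (len 3)
step 28: "01"  (len 2)
step 29: "1"  (len 1)
step 30: "001"  (len 3)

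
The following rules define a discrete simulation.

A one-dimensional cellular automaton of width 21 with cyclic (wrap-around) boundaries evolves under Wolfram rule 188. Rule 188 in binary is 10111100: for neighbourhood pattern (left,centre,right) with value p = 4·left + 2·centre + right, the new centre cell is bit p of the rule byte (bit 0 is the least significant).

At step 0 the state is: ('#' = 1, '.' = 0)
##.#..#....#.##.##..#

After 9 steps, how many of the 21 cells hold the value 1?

16

step 0: ##.#..#....#.##.##..#
step 1: #.###.##...###.##.#.#
step 2: .###.##.#..##.##.####
step 3: ###.##.###.#.##.####.
step 4: ##.##.###.####.####.#
step 5: #.##.###.####.####.##
step 6: .##.###.####.####.###
step 7: ##.###.####.####.###.
step 8: #.###.####.####.###.#
step 9: .###.####.####.###.##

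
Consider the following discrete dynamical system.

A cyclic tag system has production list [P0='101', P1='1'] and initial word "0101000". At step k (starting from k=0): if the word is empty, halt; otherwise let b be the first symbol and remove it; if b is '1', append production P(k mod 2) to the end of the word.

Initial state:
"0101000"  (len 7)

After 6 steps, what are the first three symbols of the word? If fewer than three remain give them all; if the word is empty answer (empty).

011

k=0  "0101000"  (len 7)
k=1  "101000"  (len 6)
k=2  "010001"  (len 6)
k=3  "10001"  (len 5)
k=4  "00011"  (len 5)
k=5  "0011"  (len 4)
k=6  "011"  (len 3)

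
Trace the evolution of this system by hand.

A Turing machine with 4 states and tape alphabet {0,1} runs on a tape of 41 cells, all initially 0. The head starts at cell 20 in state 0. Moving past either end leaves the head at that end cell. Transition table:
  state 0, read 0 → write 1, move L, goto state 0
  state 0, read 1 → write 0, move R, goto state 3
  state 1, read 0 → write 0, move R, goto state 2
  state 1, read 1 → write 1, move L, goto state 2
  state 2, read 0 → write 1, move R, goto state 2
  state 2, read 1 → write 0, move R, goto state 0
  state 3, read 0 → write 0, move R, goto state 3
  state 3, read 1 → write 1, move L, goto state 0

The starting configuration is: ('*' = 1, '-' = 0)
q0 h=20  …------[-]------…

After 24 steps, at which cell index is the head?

k=0  q0 h=20  …------[-]------…
k=1  q0 h=19  …------[-]*-----…
k=2  q0 h=18  …------[-]**----…
k=3  q0 h=17  …------[-]***---…
k=4  q0 h=16  …------[-]****--…
k=5  q0 h=15  …------[-]*****-…
k=6  q0 h=14  …------[-]******…
k=7  q0 h=13  …------[-]******…
k=8  q0 h=12  …------[-]******…
k=9  q0 h=11  …------[-]******…
k=10  q0 h=10  …------[-]******…
k=11  q0 h= 9  …------[-]******…
k=12  q0 h= 8  …------[-]******…
k=13  q0 h= 7  …------[-]******…
k=14  q0 h= 6  |------[-]******…
k=15  q0 h= 5  |-----[-]******…
k=16  q0 h= 4  |----[-]******…
k=17  q0 h= 3  |---[-]******…
k=18  q0 h= 2  |--[-]******…
k=19  q0 h= 1  |-[-]******…
k=20  q0 h= 0  |[-]******…
k=21  q0 h= 0  |[*]******…
k=22  q3 h= 1  |-[*]******…
k=23  q0 h= 0  |[-]******…
k=24  q0 h= 0  |[*]******…

0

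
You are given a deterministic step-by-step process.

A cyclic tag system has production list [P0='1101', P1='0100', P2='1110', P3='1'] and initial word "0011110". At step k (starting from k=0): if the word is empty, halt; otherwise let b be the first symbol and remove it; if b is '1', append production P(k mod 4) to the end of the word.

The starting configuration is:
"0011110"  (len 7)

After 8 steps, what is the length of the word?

13

t=0: "0011110"  (len 7)
t=1: "011110"  (len 6)
t=2: "11110"  (len 5)
t=3: "11101110"  (len 8)
t=4: "11011101"  (len 8)
t=5: "10111011101"  (len 11)
t=6: "01110111010100"  (len 14)
t=7: "1110111010100"  (len 13)
t=8: "1101110101001"  (len 13)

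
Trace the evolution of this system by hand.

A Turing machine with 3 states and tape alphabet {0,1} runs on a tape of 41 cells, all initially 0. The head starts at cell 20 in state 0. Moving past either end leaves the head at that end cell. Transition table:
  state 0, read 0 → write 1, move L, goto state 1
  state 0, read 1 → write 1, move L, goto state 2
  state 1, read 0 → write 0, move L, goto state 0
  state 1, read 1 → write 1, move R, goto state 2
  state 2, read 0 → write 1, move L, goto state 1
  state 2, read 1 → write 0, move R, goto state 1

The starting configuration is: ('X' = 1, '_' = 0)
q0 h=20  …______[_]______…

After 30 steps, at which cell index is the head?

k=0  q0 h=20  …______[_]______…
k=1  q1 h=19  …______[_]X_____…
k=2  q0 h=18  …______[_]_X____…
k=3  q1 h=17  …______[_]X_X___…
k=4  q0 h=16  …______[_]_X_X__…
k=5  q1 h=15  …______[_]X_X_X_…
k=6  q0 h=14  …______[_]_X_X_X…
k=7  q1 h=13  …______[_]X_X_X_…
k=8  q0 h=12  …______[_]_X_X_X…
k=9  q1 h=11  …______[_]X_X_X_…
k=10  q0 h=10  …______[_]_X_X_X…
k=11  q1 h= 9  …______[_]X_X_X_…
k=12  q0 h= 8  …______[_]_X_X_X…
k=13  q1 h= 7  …______[_]X_X_X_…
k=14  q0 h= 6  |______[_]_X_X_X…
k=15  q1 h= 5  |_____[_]X_X_X_…
k=16  q0 h= 4  |____[_]_X_X_X…
k=17  q1 h= 3  |___[_]X_X_X_…
k=18  q0 h= 2  |__[_]_X_X_X…
k=19  q1 h= 1  |_[_]X_X_X_…
k=20  q0 h= 0  |[_]_X_X_X…
k=21  q1 h= 0  |[X]_X_X_X…
k=22  q2 h= 1  |X[_]X_X_X_…
k=23  q1 h= 0  |[X]XX_X_X…
k=24  q2 h= 1  |X[X]X_X_X_…
k=25  q1 h= 2  |X_[X]_X_X_X…
k=26  q2 h= 3  |X_X[_]X_X_X_…
k=27  q1 h= 2  |X_[X]XX_X_X…
k=28  q2 h= 3  |X_X[X]X_X_X_…
k=29  q1 h= 4  |X_X_[X]_X_X_X…
k=30  q2 h= 5  |X_X_X[_]X_X_X_…

5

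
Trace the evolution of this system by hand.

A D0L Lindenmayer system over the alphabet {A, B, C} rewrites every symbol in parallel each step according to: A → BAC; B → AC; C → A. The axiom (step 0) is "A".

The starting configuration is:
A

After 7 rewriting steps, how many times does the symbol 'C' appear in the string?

88

t=0: A
t=1: BAC
t=2: ACBACA
t=3: BACAACBACABAC
t=4: ACBACABACBACAACBACABACACBACA
t=5: BACAACBACABACACBACAACBACABACBACAACBACABACACBACABACAACBACABAC
t=6: ACBACABACBACAACBACABACACBACABACAACBACABACBACAACBACABACACBA…CAACBACABACACBACABACAACBACABACACBACABACBACAACBACABACACBACA  (len 129)
t=7: BACAACBACABACACBACAACBACABACBACAACBACABACACBACABACAACBACAB…CAACBACABACACBACAACBACABACBACAACBACABACACBACABACAACBACABAC  (len 277)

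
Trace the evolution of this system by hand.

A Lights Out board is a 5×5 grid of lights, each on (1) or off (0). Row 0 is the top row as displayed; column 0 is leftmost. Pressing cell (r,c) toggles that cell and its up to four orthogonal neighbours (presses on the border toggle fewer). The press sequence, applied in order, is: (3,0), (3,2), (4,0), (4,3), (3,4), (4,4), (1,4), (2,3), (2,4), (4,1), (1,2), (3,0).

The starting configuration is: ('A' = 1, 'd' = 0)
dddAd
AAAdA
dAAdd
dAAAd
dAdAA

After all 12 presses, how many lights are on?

[0] dddAd
AAAdA
dAAdd
dAAAd
dAdAA
[1] dddAd
AAAdA
AAAdd
AdAAd
AAdAA
[2] dddAd
AAAdA
AAddd
AAddd
AAAAA
[3] dddAd
AAAdA
AAddd
dAddd
ddAAA
[4] dddAd
AAAdA
AAddd
dAdAd
ddddd
[5] dddAd
AAAdA
AAddA
dAddA
ddddA
[6] dddAd
AAAdA
AAddA
dAddd
dddAd
[7] dddAA
AAAAd
AAddd
dAddd
dddAd
[8] dddAA
AAAdd
AAAAA
dAdAd
dddAd
[9] dddAA
AAAdA
AAAdd
dAdAA
dddAd
[10] dddAA
AAAdA
AAAdd
dddAA
AAAAd
[11] ddAAA
AddAA
AAddd
dddAA
AAAAd
[12] ddAAA
AddAA
dAddd
AAdAA
dAAAd

14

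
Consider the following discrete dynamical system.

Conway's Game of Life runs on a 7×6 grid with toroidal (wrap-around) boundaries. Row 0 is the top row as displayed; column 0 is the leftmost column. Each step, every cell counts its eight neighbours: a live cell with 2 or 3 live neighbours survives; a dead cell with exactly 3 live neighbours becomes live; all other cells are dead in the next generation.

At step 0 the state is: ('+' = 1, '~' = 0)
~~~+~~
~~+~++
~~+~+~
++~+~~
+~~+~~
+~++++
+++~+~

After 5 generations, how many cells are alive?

18

t=0: ~~~+~~
~~+~++
~~+~+~
++~+~~
+~~+~~
+~++++
+++~+~
t=1: +~~~~~
~~+~++
+~+~+~
++~+++
~~~~~~
~~~~~~
+~~~~~
t=2: ++~~~~
+~~~+~
~~+~~~
+++++~
+~~~++
~~~~~~
~~~~~~
t=3: ++~~~+
+~~~~+
+~+~+~
+~+~+~
+~+~+~
~~~~~+
~~~~~~
t=4: ~+~~~+
~~~~+~
+~~~+~
+~+~+~
+~~~+~
~~~~~+
~~~~~+
t=5: +~~~++
+~~~+~
~+~~+~
+~~~+~
++~++~
+~~~++
~~~~++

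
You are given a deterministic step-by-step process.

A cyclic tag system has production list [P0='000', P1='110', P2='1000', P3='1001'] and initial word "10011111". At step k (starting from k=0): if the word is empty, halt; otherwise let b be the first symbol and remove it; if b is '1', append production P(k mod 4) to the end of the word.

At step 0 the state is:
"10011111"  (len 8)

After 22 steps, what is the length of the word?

26

t=0: "10011111"  (len 8)
t=1: "0011111000"  (len 10)
t=2: "011111000"  (len 9)
t=3: "11111000"  (len 8)
t=4: "11110001001"  (len 11)
t=5: "1110001001000"  (len 13)
t=6: "110001001000110"  (len 15)
t=7: "100010010001101000"  (len 18)
t=8: "000100100011010001001"  (len 21)
t=9: "00100100011010001001"  (len 20)
t=10: "0100100011010001001"  (len 19)
t=11: "100100011010001001"  (len 18)
t=12: "001000110100010011001"  (len 21)
t=13: "01000110100010011001"  (len 20)
t=14: "1000110100010011001"  (len 19)
t=15: "0001101000100110011000"  (len 22)
t=16: "001101000100110011000"  (len 21)
t=17: "01101000100110011000"  (len 20)
t=18: "1101000100110011000"  (len 19)
t=19: "1010001001100110001000"  (len 22)
t=20: "0100010011001100010001001"  (len 25)
t=21: "100010011001100010001001"  (len 24)
t=22: "00010011001100010001001110"  (len 26)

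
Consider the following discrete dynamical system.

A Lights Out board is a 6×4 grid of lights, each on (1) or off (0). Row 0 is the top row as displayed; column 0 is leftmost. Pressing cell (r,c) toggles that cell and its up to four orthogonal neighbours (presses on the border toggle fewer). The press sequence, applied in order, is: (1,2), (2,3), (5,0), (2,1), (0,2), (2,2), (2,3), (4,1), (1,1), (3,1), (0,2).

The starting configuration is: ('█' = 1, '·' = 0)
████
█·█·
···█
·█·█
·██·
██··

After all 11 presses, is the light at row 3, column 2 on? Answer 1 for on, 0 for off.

0) ████
█·█·
···█
·█·█
·██·
██··
1) ██·█
██·█
··██
·█·█
·██·
██··
2) ██·█
██··
····
·█··
·██·
██··
3) ██·█
██··
····
·█··
███·
····
4) ██·█
█···
███·
····
███·
····
5) █·█·
█·█·
███·
····
███·
····
6) █·█·
█···
█··█
··█·
███·
····
7) █·█·
█··█
█·█·
··██
███·
····
8) █·█·
█··█
█·█·
·███
····
·█··
9) ███·
·███
███·
·███
····
·█··
10) ███·
·███
█·█·
█··█
·█··
·█··
11) █··█
·█·█
█·█·
█··█
·█··
·█··

0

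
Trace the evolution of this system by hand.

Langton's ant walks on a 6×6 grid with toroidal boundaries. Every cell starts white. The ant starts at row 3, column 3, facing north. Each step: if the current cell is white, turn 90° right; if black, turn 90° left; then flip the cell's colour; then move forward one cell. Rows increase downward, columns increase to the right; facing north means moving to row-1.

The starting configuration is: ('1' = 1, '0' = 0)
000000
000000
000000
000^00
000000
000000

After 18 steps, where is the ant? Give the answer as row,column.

4,2

t=0: 000000
000000
000000
000^00
000000
000000
t=1: 000000
000000
000000
0001>0
000000
000000
t=2: 000000
000000
000000
000110
0000v0
000000
t=3: 000000
000000
000000
000110
000<10
000000
t=4: 000000
000000
000000
000^10
000110
000000
t=5: 000000
000000
000000
00<010
000110
000000
t=6: 000000
000000
00^000
001010
000110
000000
t=7: 000000
000000
001>00
001010
000110
000000
t=8: 000000
000000
001100
001v10
000110
000000
t=9: 000000
000000
001100
00<110
000110
000000
t=10: 000000
000000
001100
000110
00v110
000000
t=11: 000000
000000
001100
000110
0<1110
000000
t=12: 000000
000000
001100
0^0110
011110
000000
t=13: 000000
000000
001100
01>110
011110
000000
t=14: 000000
000000
001100
011110
01v110
000000
t=15: 000000
000000
001100
011110
010>10
000000
t=16: 000000
000000
001100
011^10
010010
000000
t=17: 000000
000000
001100
01<010
010010
000000
t=18: 000000
000000
001100
010010
01v010
000000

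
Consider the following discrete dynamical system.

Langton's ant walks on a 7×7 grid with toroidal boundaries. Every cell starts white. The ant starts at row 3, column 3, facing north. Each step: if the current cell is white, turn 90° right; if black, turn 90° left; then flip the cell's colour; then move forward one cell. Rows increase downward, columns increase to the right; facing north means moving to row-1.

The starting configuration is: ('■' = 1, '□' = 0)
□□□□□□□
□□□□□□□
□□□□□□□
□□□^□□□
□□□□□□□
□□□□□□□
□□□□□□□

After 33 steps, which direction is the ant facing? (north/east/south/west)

east

t=0: □□□□□□□
□□□□□□□
□□□□□□□
□□□^□□□
□□□□□□□
□□□□□□□
□□□□□□□
t=1: □□□□□□□
□□□□□□□
□□□□□□□
□□□■>□□
□□□□□□□
□□□□□□□
□□□□□□□
t=2: □□□□□□□
□□□□□□□
□□□□□□□
□□□■■□□
□□□□v□□
□□□□□□□
□□□□□□□
t=3: □□□□□□□
□□□□□□□
□□□□□□□
□□□■■□□
□□□<■□□
□□□□□□□
□□□□□□□
t=4: □□□□□□□
□□□□□□□
□□□□□□□
□□□^■□□
□□□■■□□
□□□□□□□
□□□□□□□
t=5: □□□□□□□
□□□□□□□
□□□□□□□
□□<□■□□
□□□■■□□
□□□□□□□
□□□□□□□
t=6: □□□□□□□
□□□□□□□
□□^□□□□
□□■□■□□
□□□■■□□
□□□□□□□
□□□□□□□
t=7: □□□□□□□
□□□□□□□
□□■>□□□
□□■□■□□
□□□■■□□
□□□□□□□
□□□□□□□
t=8: □□□□□□□
□□□□□□□
□□■■□□□
□□■v■□□
□□□■■□□
□□□□□□□
□□□□□□□
t=9: □□□□□□□
□□□□□□□
□□■■□□□
□□<■■□□
□□□■■□□
□□□□□□□
□□□□□□□
t=10: □□□□□□□
□□□□□□□
□□■■□□□
□□□■■□□
□□v■■□□
□□□□□□□
□□□□□□□
t=11: □□□□□□□
□□□□□□□
□□■■□□□
□□□■■□□
□<■■■□□
□□□□□□□
□□□□□□□
t=12: □□□□□□□
□□□□□□□
□□■■□□□
□^□■■□□
□■■■■□□
□□□□□□□
□□□□□□□
t=13: □□□□□□□
□□□□□□□
□□■■□□□
□■>■■□□
□■■■■□□
□□□□□□□
□□□□□□□
t=14: □□□□□□□
□□□□□□□
□□■■□□□
□■■■■□□
□■v■■□□
□□□□□□□
□□□□□□□
t=15: □□□□□□□
□□□□□□□
□□■■□□□
□■■■■□□
□■□>■□□
□□□□□□□
□□□□□□□
t=16: □□□□□□□
□□□□□□□
□□■■□□□
□■■^■□□
□■□□■□□
□□□□□□□
□□□□□□□
t=17: □□□□□□□
□□□□□□□
□□■■□□□
□■<□■□□
□■□□■□□
□□□□□□□
□□□□□□□
t=18: □□□□□□□
□□□□□□□
□□■■□□□
□■□□■□□
□■v□■□□
□□□□□□□
□□□□□□□
t=19: □□□□□□□
□□□□□□□
□□■■□□□
□■□□■□□
□<■□■□□
□□□□□□□
□□□□□□□
t=20: □□□□□□□
□□□□□□□
□□■■□□□
□■□□■□□
□□■□■□□
□v□□□□□
□□□□□□□
t=21: □□□□□□□
□□□□□□□
□□■■□□□
□■□□■□□
□□■□■□□
<■□□□□□
□□□□□□□
t=22: □□□□□□□
□□□□□□□
□□■■□□□
□■□□■□□
^□■□■□□
■■□□□□□
□□□□□□□
t=23: □□□□□□□
□□□□□□□
□□■■□□□
□■□□■□□
■>■□■□□
■■□□□□□
□□□□□□□
t=24: □□□□□□□
□□□□□□□
□□■■□□□
□■□□■□□
■■■□■□□
■v□□□□□
□□□□□□□
t=25: □□□□□□□
□□□□□□□
□□■■□□□
□■□□■□□
■■■□■□□
■□>□□□□
□□□□□□□
t=26: □□□□□□□
□□□□□□□
□□■■□□□
□■□□■□□
■■■□■□□
■□■□□□□
□□v□□□□
t=27: □□□□□□□
□□□□□□□
□□■■□□□
□■□□■□□
■■■□■□□
■□■□□□□
□<■□□□□
t=28: □□□□□□□
□□□□□□□
□□■■□□□
□■□□■□□
■■■□■□□
■^■□□□□
□■■□□□□
t=29: □□□□□□□
□□□□□□□
□□■■□□□
□■□□■□□
■■■□■□□
■■>□□□□
□■■□□□□
t=30: □□□□□□□
□□□□□□□
□□■■□□□
□■□□■□□
■■^□■□□
■■□□□□□
□■■□□□□
t=31: □□□□□□□
□□□□□□□
□□■■□□□
□■□□■□□
■<□□■□□
■■□□□□□
□■■□□□□
t=32: □□□□□□□
□□□□□□□
□□■■□□□
□■□□■□□
■□□□■□□
■v□□□□□
□■■□□□□
t=33: □□□□□□□
□□□□□□□
□□■■□□□
□■□□■□□
■□□□■□□
■□>□□□□
□■■□□□□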